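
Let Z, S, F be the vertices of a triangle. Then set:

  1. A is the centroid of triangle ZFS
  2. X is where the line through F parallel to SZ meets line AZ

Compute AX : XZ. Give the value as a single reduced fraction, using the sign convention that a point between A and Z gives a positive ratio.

Work in coordinates with Z = (0, 0), S = (1, 0), F = (0, 1).
1. A is the centroid of triangle ZFS ⇒ A = (1/3, 1/3)
2. X is where the line through F parallel to SZ meets line AZ ⇒ X = (1, 1)
X = A + t·(Z−A) with t = -2, so AX:XZ = t:(1−t) = -2:3

AX:XZ = -2/3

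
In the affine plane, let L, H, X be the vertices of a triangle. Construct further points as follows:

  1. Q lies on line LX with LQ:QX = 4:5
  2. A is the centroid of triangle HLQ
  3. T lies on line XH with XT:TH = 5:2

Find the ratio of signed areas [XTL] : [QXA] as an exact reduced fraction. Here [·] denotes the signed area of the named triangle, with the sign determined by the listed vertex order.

[XTL]:[QXA] = 27/7

Work in coordinates with L = (0, 0), H = (1, 0), X = (0, 1).
1. Q lies on line LX with LQ:QX = 4:5 ⇒ Q = (0, 4/9)
2. A is the centroid of triangle HLQ ⇒ A = (1/3, 4/27)
3. T lies on line XH with XT:TH = 5:2 ⇒ T = (5/7, 2/7)
2·[XTL] = -5/7, 2·[QXA] = -5/27
[XTL]:[QXA] = -5/7:-5/27 = 27/7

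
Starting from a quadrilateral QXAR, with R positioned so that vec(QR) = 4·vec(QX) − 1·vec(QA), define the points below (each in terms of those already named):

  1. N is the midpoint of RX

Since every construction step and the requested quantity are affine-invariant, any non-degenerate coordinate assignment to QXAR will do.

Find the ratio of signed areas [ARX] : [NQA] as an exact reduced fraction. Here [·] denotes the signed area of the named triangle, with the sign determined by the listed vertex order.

[ARX]:[NQA] = 4/5

Work in coordinates with Q = (0, 0), X = (1, 0), A = (0, 1), R = (4, -1).
1. N is the midpoint of RX ⇒ N = (5/2, -1/2)
2·[ARX] = -2, 2·[NQA] = -5/2
[ARX]:[NQA] = -2:-5/2 = 4/5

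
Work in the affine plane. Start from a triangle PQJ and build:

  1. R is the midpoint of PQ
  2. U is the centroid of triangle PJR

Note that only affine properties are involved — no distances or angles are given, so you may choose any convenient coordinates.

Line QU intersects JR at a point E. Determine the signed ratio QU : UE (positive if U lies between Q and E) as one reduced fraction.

QU:UE = -4

Choose coordinates P = (0, 0), Q = (1, 0), J = (0, 1).
1. R is the midpoint of PQ ⇒ R = (1/2, 0)
2. U is the centroid of triangle PJR ⇒ U = (1/6, 1/3)
line QU meets JR at E = (3/8, 1/4)
U = Q + t·(E−Q) with t = 4/3, so QU:UE = 4/3:-1/3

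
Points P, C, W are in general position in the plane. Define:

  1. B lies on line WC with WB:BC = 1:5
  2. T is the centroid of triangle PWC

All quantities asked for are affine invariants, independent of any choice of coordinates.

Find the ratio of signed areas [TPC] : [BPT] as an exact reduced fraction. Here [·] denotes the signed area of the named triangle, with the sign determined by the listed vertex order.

[TPC]:[BPT] = 3/2

Work in coordinates with P = (0, 0), C = (1, 0), W = (0, 1).
1. B lies on line WC with WB:BC = 1:5 ⇒ B = (1/6, 5/6)
2. T is the centroid of triangle PWC ⇒ T = (1/3, 1/3)
2·[TPC] = 1/3, 2·[BPT] = 2/9
[TPC]:[BPT] = 1/3:2/9 = 3/2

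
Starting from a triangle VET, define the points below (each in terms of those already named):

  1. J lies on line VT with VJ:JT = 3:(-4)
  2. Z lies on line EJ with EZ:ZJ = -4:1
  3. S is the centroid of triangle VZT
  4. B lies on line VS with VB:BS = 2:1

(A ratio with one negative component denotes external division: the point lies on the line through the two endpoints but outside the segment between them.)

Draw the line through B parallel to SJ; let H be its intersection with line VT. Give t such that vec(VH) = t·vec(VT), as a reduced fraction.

Choose coordinates V = (0, 0), E = (1, 0), T = (0, 1).
1. J lies on line VT with VJ:JT = 3:(-4) ⇒ J = (0, -3)
2. Z lies on line EJ with EZ:ZJ = -4:1 ⇒ Z = (-1/3, -4)
3. S is the centroid of triangle VZT ⇒ S = (-1/9, -1)
4. B lies on line VS with VB:BS = 2:1 ⇒ B = (-2/27, -2/3)
through B parallel to SJ: direction (1/9, -2); meets VT at H = (0, -2)
H = V + t·(T−V) with t = -2

t = -2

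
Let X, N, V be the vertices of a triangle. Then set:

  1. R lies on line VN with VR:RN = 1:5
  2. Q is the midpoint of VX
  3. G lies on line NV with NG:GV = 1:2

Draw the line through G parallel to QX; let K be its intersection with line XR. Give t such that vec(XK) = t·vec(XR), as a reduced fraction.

Work in coordinates with X = (0, 0), N = (1, 0), V = (0, 1).
1. R lies on line VN with VR:RN = 1:5 ⇒ R = (1/6, 5/6)
2. Q is the midpoint of VX ⇒ Q = (0, 1/2)
3. G lies on line NV with NG:GV = 1:2 ⇒ G = (2/3, 1/3)
through G parallel to QX: direction (0, -1/2); meets XR at K = (2/3, 10/3)
K = X + t·(R−X) with t = 4

t = 4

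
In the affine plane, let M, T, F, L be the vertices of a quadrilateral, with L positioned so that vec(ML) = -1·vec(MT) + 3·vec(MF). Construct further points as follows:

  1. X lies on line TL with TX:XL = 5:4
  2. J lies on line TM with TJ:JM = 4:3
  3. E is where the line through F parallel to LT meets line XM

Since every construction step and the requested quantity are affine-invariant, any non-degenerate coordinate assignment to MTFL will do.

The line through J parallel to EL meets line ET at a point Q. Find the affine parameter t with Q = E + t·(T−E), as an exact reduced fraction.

Work in coordinates with M = (0, 0), T = (1, 0), F = (0, 1), L = (-1, 3).
1. X lies on line TL with TX:XL = 5:4 ⇒ X = (-1/9, 5/3)
2. J lies on line TM with TJ:JM = 4:3 ⇒ J = (3/7, 0)
3. E is where the line through F parallel to LT meets line XM ⇒ E = (-2/27, 10/9)
through J parallel to EL: direction (-25/27, 17/9); meets ET at Q = (-271/1701, 680/567)
Q = E + t·(T−E) with t = -5/63

t = -5/63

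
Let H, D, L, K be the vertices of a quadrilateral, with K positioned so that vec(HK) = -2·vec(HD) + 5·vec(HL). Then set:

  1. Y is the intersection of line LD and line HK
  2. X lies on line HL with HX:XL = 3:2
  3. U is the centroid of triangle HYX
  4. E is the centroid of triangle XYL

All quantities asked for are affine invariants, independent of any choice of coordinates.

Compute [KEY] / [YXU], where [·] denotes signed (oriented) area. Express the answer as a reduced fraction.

Assign H = (0, 0), D = (1, 0), L = (0, 1), K = (-2, 5) — the answer is frame-independent, so this choice is without loss of generality.
1. Y is the intersection of line LD and line HK ⇒ Y = (-2/3, 5/3)
2. X lies on line HL with HX:XL = 3:2 ⇒ X = (0, 3/5)
3. U is the centroid of triangle HYX ⇒ U = (-2/9, 34/45)
4. E is the centroid of triangle XYL ⇒ E = (-2/9, 49/45)
2·[KEY] = -32/45, 2·[YXU] = -2/15
[KEY]:[YXU] = -32/45:-2/15 = 16/3

[KEY]:[YXU] = 16/3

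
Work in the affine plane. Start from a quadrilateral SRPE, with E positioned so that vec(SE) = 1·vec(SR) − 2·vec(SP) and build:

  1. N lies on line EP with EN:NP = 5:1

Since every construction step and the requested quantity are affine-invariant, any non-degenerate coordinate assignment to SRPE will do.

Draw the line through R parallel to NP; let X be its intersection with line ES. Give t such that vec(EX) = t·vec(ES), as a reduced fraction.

Set S = (0, 0), R = (1, 0), P = (0, 1), E = (1, -2); any affine frame gives the same invariant.
1. N lies on line EP with EN:NP = 5:1 ⇒ N = (1/6, 1/2)
through R parallel to NP: direction (-1/6, 1/2); meets ES at X = (3, -6)
X = E + t·(S−E) with t = -2

t = -2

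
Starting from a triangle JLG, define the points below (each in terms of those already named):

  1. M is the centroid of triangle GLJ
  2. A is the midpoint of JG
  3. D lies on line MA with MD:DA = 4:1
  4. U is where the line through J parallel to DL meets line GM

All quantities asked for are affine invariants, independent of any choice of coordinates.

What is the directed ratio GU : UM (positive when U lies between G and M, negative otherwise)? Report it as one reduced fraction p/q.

Choose coordinates J = (0, 0), L = (1, 0), G = (0, 1).
1. M is the centroid of triangle GLJ ⇒ M = (1/3, 1/3)
2. A is the midpoint of JG ⇒ A = (0, 1/2)
3. D lies on line MA with MD:DA = 4:1 ⇒ D = (1/15, 7/15)
4. U is where the line through J parallel to DL meets line GM ⇒ U = (2/3, -1/3)
U = G + t·(M−G) with t = 2, so GU:UM = t:(1−t) = 2:-1

GU:UM = -2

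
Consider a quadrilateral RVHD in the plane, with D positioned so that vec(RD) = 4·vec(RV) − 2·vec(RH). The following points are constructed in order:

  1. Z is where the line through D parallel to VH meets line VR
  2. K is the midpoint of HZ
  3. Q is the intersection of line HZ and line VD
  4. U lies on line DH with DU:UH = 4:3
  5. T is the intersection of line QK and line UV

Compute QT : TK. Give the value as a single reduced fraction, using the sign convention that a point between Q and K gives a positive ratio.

Choose coordinates R = (0, 0), V = (1, 0), H = (0, 1), D = (4, -2).
1. Z is where the line through D parallel to VH meets line VR ⇒ Z = (2, 0)
2. K is the midpoint of HZ ⇒ K = (1, 1/2)
3. Q is the intersection of line HZ and line VD ⇒ Q = (-2, 2)
4. U lies on line DH with DU:UH = 4:3 ⇒ U = (12/7, -2/7)
5. T is the intersection of line QK and line UV ⇒ T = (6, -2)
T = Q + t·(K−Q) with t = 8/3, so QT:TK = t:(1−t) = 8/3:-5/3

QT:TK = -8/5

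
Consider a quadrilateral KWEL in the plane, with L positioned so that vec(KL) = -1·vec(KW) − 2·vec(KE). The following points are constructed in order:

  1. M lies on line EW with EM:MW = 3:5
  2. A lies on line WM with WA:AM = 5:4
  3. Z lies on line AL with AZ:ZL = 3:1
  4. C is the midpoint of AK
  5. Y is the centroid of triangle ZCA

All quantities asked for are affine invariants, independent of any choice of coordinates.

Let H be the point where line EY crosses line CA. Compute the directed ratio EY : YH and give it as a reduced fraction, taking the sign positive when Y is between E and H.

EY:YH = -257/69

Set K = (0, 0), W = (1, 0), E = (0, 1), L = (-1, -2); any affine frame gives the same invariant.
1. M lies on line EW with EM:MW = 3:5 ⇒ M = (3/8, 5/8)
2. A lies on line WM with WA:AM = 5:4 ⇒ A = (47/72, 25/72)
3. Z lies on line AL with AZ:ZL = 3:1 ⇒ Z = (-169/288, -407/288)
4. C is the midpoint of AK ⇒ C = (47/144, 25/144)
5. Y is the centroid of triangle ZCA ⇒ Y = (113/864, -257/864)
line EY meets CA at H = (5311/55512, 2825/55512)
Y = E + t·(H−E) with t = 257/188, so EY:YH = 257/188:-69/188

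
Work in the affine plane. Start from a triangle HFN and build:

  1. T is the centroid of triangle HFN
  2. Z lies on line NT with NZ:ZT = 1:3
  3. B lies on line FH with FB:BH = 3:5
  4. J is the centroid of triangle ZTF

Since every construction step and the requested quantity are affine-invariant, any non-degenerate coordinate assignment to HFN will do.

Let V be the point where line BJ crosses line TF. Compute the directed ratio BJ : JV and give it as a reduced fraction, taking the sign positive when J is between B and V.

BJ:JV = -5/2

Choose coordinates H = (0, 0), F = (1, 0), N = (0, 1).
1. T is the centroid of triangle HFN ⇒ T = (1/3, 1/3)
2. Z lies on line NT with NZ:ZT = 1:3 ⇒ Z = (1/12, 5/6)
3. B lies on line FH with FB:BH = 3:5 ⇒ B = (5/8, 0)
4. J is the centroid of triangle ZTF ⇒ J = (17/36, 7/18)
line BJ meets TF at V = (8/15, 7/30)
J = B + t·(V−B) with t = 5/3, so BJ:JV = 5/3:-2/3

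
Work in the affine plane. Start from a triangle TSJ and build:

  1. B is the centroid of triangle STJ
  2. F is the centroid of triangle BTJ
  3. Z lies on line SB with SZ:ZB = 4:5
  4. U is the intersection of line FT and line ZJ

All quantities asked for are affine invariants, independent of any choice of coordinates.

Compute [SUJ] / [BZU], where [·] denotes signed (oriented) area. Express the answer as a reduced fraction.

[SUJ]:[BZU] = -3/10

Assign T = (0, 0), S = (1, 0), J = (0, 1) — the answer is frame-independent, so this choice is without loss of generality.
1. B is the centroid of triangle STJ ⇒ B = (1/3, 1/3)
2. F is the centroid of triangle BTJ ⇒ F = (1/9, 4/9)
3. Z lies on line SB with SZ:ZB = 4:5 ⇒ Z = (19/27, 4/27)
4. U is the intersection of line FT and line ZJ ⇒ U = (19/99, 76/99)
2·[SUJ] = -4/99, 2·[BZU] = 40/297
[SUJ]:[BZU] = -4/99:40/297 = -3/10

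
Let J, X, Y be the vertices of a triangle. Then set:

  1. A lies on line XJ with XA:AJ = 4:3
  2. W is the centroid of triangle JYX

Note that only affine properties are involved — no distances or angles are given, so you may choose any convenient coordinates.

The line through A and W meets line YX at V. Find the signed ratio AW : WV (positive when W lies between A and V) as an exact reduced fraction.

AW:WV = 5/7

Assign J = (0, 0), X = (1, 0), Y = (0, 1) — the answer is frame-independent, so this choice is without loss of generality.
1. A lies on line XJ with XA:AJ = 4:3 ⇒ A = (3/7, 0)
2. W is the centroid of triangle JYX ⇒ W = (1/3, 1/3)
line AW meets YX at V = (1/5, 4/5)
W = A + t·(V−A) with t = 5/12, so AW:WV = 5/12:7/12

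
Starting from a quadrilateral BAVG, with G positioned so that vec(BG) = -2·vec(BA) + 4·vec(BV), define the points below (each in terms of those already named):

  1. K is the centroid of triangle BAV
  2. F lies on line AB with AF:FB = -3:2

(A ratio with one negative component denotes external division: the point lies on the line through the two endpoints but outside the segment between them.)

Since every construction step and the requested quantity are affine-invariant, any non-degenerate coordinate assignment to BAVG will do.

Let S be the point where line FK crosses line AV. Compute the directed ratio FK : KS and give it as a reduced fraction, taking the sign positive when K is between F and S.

FK:KS = 8

Work in coordinates with B = (0, 0), A = (1, 0), V = (0, 1), G = (-2, 4).
1. K is the centroid of triangle BAV ⇒ K = (1/3, 1/3)
2. F lies on line AB with AF:FB = -3:2 ⇒ F = (-2, 0)
line FK meets AV at S = (5/8, 3/8)
K = F + t·(S−F) with t = 8/9, so FK:KS = 8/9:1/9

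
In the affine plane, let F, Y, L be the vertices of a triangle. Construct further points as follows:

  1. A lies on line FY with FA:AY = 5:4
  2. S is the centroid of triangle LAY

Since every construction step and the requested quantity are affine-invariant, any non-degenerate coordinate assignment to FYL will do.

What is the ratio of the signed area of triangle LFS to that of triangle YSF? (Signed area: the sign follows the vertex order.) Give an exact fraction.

Choose coordinates F = (0, 0), Y = (1, 0), L = (0, 1).
1. A lies on line FY with FA:AY = 5:4 ⇒ A = (5/9, 0)
2. S is the centroid of triangle LAY ⇒ S = (14/27, 1/3)
2·[LFS] = 14/27, 2·[YSF] = 1/3
[LFS]:[YSF] = 14/27:1/3 = 14/9

[LFS]:[YSF] = 14/9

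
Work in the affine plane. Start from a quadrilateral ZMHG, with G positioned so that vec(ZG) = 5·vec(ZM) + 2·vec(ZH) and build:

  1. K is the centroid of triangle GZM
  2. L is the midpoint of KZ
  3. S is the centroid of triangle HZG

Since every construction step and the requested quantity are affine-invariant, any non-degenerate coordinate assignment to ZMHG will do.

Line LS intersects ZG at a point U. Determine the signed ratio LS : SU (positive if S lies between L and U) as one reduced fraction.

LS:SU = -6/5

Choose coordinates Z = (0, 0), M = (1, 0), H = (0, 1), G = (5, 2).
1. K is the centroid of triangle GZM ⇒ K = (2, 2/3)
2. L is the midpoint of KZ ⇒ L = (1, 1/3)
3. S is the centroid of triangle HZG ⇒ S = (5/3, 1)
line LS meets ZG at U = (10/9, 4/9)
S = L + t·(U−L) with t = 6, so LS:SU = 6:-5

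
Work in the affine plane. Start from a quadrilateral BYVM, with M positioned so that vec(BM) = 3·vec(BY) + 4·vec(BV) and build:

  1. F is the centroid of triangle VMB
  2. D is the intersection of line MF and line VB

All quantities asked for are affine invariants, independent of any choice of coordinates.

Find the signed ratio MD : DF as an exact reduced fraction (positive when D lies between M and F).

Set B = (0, 0), Y = (1, 0), V = (0, 1), M = (3, 4); any affine frame gives the same invariant.
1. F is the centroid of triangle VMB ⇒ F = (1, 5/3)
2. D is the intersection of line MF and line VB ⇒ D = (0, 1/2)
D = M + t·(F−M) with t = 3/2, so MD:DF = t:(1−t) = 3/2:-1/2

MD:DF = -3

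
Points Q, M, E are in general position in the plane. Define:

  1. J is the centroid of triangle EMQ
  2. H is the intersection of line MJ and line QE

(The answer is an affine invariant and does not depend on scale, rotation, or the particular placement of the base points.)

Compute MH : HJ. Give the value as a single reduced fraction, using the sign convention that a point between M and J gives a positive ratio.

Choose coordinates Q = (0, 0), M = (1, 0), E = (0, 1).
1. J is the centroid of triangle EMQ ⇒ J = (1/3, 1/3)
2. H is the intersection of line MJ and line QE ⇒ H = (0, 1/2)
H = M + t·(J−M) with t = 3/2, so MH:HJ = t:(1−t) = 3/2:-1/2

MH:HJ = -3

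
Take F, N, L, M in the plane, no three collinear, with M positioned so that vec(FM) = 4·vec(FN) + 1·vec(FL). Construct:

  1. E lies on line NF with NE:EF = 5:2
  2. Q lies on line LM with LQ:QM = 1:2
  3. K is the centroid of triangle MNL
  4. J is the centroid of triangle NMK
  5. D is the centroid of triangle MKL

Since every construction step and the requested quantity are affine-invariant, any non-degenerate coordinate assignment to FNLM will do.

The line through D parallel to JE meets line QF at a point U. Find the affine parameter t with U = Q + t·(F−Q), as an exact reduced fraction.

t = 99/226

Set F = (0, 0), N = (1, 0), L = (0, 1), M = (4, 1); any affine frame gives the same invariant.
1. E lies on line NF with NE:EF = 5:2 ⇒ E = (2/7, 0)
2. Q lies on line LM with LQ:QM = 1:2 ⇒ Q = (4/3, 1)
3. K is the centroid of triangle MNL ⇒ K = (5/3, 2/3)
4. J is the centroid of triangle NMK ⇒ J = (20/9, 5/9)
5. D is the centroid of triangle MKL ⇒ D = (17/9, 8/9)
through D parallel to JE: direction (-122/63, -5/9); meets QF at U = (254/339, 127/226)
U = Q + t·(F−Q) with t = 99/226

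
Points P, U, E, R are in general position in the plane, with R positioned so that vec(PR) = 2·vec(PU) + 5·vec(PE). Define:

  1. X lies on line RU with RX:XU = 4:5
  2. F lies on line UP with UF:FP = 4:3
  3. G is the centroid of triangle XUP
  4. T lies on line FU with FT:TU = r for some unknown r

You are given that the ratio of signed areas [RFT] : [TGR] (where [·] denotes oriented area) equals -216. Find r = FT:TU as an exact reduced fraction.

r = 2/5

Assign P = (0, 0), U = (1, 0), E = (0, 1), R = (2, 5) — the answer is frame-independent, so this choice is without loss of generality.
1. X lies on line RU with RX:XU = 4:5 ⇒ X = (14/9, 25/9)
2. F lies on line UP with UF:FP = 4:3 ⇒ F = (3/7, 0)
3. G is the centroid of triangle XUP ⇒ G = (23/27, 25/27)
4. With FT:TU = r, write λ = r/(r+1) so T = F + λ·(U−F); T is affine-linear in λ
Every point depending on T is an affine combination of T and λ-independent points, so each such coordinate is linear in λ; the λ² term in each signed area is a multiple of (U−F)×(U−F) = 0, so 2·[RFT] and 2·[TGR] are each linear in λ. Evaluating at λ=0 and λ=1:
  2·[RFT] = 20/7·λ,   2·[TGR] = -440/189·λ + 125/189
So [RFT]:[TGR] = (20/7·λ) / (-440/189·λ + 125/189). Setting this equal to -216:
  20/7·λ = -216·(-440/189·λ + 125/189)  ⇒  λ = 2/7
Then r = λ/(1−λ) = (2/7)/(5/7) = 2/5. Check: with r = 2/5, T = (29/49, 0) and [RFT]:[TGR] = -216 as required.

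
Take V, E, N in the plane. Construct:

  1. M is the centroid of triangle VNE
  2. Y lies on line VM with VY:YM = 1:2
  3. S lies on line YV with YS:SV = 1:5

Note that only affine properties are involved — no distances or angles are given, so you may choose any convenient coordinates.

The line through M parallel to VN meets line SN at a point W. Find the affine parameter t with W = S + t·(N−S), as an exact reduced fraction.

Assign V = (0, 0), E = (1, 0), N = (0, 1) — the answer is frame-independent, so this choice is without loss of generality.
1. M is the centroid of triangle VNE ⇒ M = (1/3, 1/3)
2. Y lies on line VM with VY:YM = 1:2 ⇒ Y = (1/9, 1/9)
3. S lies on line YV with YS:SV = 1:5 ⇒ S = (5/54, 5/54)
through M parallel to VN: direction (0, 1); meets SN at W = (1/3, -34/15)
W = S + t·(N−S) with t = -13/5

t = -13/5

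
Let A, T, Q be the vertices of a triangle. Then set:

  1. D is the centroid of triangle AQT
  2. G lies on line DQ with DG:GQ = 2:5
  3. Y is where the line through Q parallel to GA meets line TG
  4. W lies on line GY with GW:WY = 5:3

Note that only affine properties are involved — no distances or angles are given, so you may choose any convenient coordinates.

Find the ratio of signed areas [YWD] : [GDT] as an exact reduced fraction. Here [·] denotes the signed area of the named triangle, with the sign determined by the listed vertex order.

[YWD]:[GDT] = -15/88

Assign A = (0, 0), T = (1, 0), Q = (0, 1) — the answer is frame-independent, so this choice is without loss of generality.
1. D is the centroid of triangle AQT ⇒ D = (1/3, 1/3)
2. G lies on line DQ with DG:GQ = 2:5 ⇒ G = (5/21, 11/21)
3. Y is where the line through Q parallel to GA meets line TG ⇒ Y = (-25/231, 16/21)
4. W lies on line GY with GW:WY = 5:3 ⇒ W = (5/231, 113/168)
2·[YWD] = -5/308, 2·[GDT] = 2/21
[YWD]:[GDT] = -5/308:2/21 = -15/88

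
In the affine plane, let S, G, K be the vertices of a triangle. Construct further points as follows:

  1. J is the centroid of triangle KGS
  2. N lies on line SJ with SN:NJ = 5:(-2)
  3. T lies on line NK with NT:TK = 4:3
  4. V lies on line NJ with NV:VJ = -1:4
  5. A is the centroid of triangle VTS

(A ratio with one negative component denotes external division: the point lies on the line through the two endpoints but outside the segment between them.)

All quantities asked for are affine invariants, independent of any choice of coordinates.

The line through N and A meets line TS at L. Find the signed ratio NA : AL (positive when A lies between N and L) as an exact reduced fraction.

Set S = (0, 0), G = (1, 0), K = (0, 1); any affine frame gives the same invariant.
1. J is the centroid of triangle KGS ⇒ J = (1/3, 1/3)
2. N lies on line SJ with SN:NJ = 5:(-2) ⇒ N = (5/9, 5/9)
3. T lies on line NK with NT:TK = 4:3 ⇒ T = (5/21, 17/21)
4. V lies on line NJ with NV:VJ = -1:4 ⇒ V = (17/27, 17/27)
5. A is the centroid of triangle VTS ⇒ A = (164/567, 272/567)
line NA meets TS at L = (25/196, 85/196)
A = N + t·(L−N) with t = 28/45, so NA:AL = 28/45:17/45

NA:AL = 28/17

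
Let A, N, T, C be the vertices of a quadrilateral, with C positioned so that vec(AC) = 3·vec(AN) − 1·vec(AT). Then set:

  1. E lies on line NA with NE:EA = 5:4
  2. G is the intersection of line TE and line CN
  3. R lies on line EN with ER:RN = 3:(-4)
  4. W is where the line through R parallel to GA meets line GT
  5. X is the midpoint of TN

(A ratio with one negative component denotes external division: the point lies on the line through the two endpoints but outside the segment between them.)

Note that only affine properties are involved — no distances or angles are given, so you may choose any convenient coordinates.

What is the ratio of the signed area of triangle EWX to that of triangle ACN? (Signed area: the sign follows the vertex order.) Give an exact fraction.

Set A = (0, 0), N = (1, 0), T = (0, 1), C = (3, -1); any affine frame gives the same invariant.
1. E lies on line NA with NE:EA = 5:4 ⇒ E = (4/9, 0)
2. G is the intersection of line TE and line CN ⇒ G = (2/7, 5/14)
3. R lies on line EN with ER:RN = 3:(-4) ⇒ R = (-11/9, 0)
4. W is where the line through R parallel to GA meets line GT ⇒ W = (-19/126, 75/56)
5. X is the midpoint of TN ⇒ X = (1/2, 1/2)
2·[EWX] = -125/336, 2·[ACN] = 1
[EWX]:[ACN] = -125/336:1 = -125/336

[EWX]:[ACN] = -125/336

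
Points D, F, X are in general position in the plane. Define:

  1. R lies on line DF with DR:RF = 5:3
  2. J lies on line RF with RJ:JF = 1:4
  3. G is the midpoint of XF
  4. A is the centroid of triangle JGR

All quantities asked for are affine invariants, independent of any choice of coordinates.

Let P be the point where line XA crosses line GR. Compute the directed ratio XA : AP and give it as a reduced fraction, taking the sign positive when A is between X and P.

XA:AP = -16

Work in coordinates with D = (0, 0), F = (1, 0), X = (0, 1).
1. R lies on line DF with DR:RF = 5:3 ⇒ R = (5/8, 0)
2. J lies on line RF with RJ:JF = 1:4 ⇒ J = (7/10, 0)
3. G is the midpoint of XF ⇒ G = (1/2, 1/2)
4. A is the centroid of triangle JGR ⇒ A = (73/120, 1/6)
line XA meets GR at P = (73/128, 7/32)
A = X + t·(P−X) with t = 16/15, so XA:AP = 16/15:-1/15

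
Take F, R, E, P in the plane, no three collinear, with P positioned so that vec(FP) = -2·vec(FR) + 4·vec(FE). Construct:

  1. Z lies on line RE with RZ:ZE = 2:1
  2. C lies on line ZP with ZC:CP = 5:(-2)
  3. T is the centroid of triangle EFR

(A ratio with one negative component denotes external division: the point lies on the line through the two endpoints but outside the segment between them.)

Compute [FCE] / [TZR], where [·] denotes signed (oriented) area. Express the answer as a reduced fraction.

Assign F = (0, 0), R = (1, 0), E = (0, 1), P = (-2, 4) — the answer is frame-independent, so this choice is without loss of generality.
1. Z lies on line RE with RZ:ZE = 2:1 ⇒ Z = (1/3, 2/3)
2. C lies on line ZP with ZC:CP = 5:(-2) ⇒ C = (-32/9, 56/9)
3. T is the centroid of triangle EFR ⇒ T = (1/3, 1/3)
2·[FCE] = -32/9, 2·[TZR] = -2/9
[FCE]:[TZR] = -32/9:-2/9 = 16

[FCE]:[TZR] = 16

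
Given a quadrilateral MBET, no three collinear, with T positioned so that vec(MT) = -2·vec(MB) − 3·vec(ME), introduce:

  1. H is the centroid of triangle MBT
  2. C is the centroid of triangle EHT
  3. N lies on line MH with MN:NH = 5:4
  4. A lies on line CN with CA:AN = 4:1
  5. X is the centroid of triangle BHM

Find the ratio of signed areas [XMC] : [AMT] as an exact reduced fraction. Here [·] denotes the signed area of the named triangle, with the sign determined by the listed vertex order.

Work in coordinates with M = (0, 0), B = (1, 0), E = (0, 1), T = (-2, -3).
1. H is the centroid of triangle MBT ⇒ H = (-1/3, -1)
2. C is the centroid of triangle EHT ⇒ C = (-7/9, -1)
3. N lies on line MH with MN:NH = 5:4 ⇒ N = (-5/27, -5/9)
4. A lies on line CN with CA:AN = 4:1 ⇒ A = (-41/135, -29/45)
5. X is the centroid of triangle BHM ⇒ X = (2/9, -1/3)
2·[XMC] = 13/27, 2·[AMT] = 17/45
[XMC]:[AMT] = 13/27:17/45 = 65/51

[XMC]:[AMT] = 65/51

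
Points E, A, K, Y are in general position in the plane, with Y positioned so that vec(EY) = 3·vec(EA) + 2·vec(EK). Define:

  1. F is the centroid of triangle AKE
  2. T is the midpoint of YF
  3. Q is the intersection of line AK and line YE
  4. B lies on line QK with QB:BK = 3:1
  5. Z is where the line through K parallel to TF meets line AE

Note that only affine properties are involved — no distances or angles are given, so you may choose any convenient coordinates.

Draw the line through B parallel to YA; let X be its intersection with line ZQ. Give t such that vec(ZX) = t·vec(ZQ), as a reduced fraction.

Set E = (0, 0), A = (1, 0), K = (0, 1), Y = (3, 2); any affine frame gives the same invariant.
1. F is the centroid of triangle AKE ⇒ F = (1/3, 1/3)
2. T is the midpoint of YF ⇒ T = (5/3, 7/6)
3. Q is the intersection of line AK and line YE ⇒ Q = (3/5, 2/5)
4. B lies on line QK with QB:BK = 3:1 ⇒ B = (3/20, 17/20)
5. Z is where the line through K parallel to TF meets line AE ⇒ Z = (-8/5, 0)
through B parallel to YA: direction (-2, -2); meets ZQ at X = (-1/2, 1/5)
X = Z + t·(Q−Z) with t = 1/2

t = 1/2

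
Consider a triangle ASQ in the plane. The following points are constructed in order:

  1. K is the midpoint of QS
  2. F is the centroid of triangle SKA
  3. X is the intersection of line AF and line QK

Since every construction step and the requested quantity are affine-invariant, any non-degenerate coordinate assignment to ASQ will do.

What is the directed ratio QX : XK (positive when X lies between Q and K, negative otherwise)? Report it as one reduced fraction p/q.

Set A = (0, 0), S = (1, 0), Q = (0, 1); any affine frame gives the same invariant.
1. K is the midpoint of QS ⇒ K = (1/2, 1/2)
2. F is the centroid of triangle SKA ⇒ F = (1/2, 1/6)
3. X is the intersection of line AF and line QK ⇒ X = (3/4, 1/4)
X = Q + t·(K−Q) with t = 3/2, so QX:XK = t:(1−t) = 3/2:-1/2

QX:XK = -3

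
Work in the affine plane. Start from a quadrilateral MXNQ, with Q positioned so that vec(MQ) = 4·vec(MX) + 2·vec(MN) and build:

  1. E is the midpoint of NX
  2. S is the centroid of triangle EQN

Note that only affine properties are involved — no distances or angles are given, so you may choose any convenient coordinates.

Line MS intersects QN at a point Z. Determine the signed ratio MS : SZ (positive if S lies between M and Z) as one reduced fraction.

Assign M = (0, 0), X = (1, 0), N = (0, 1), Q = (4, 2) — the answer is frame-independent, so this choice is without loss of generality.
1. E is the midpoint of NX ⇒ E = (1/2, 1/2)
2. S is the centroid of triangle EQN ⇒ S = (3/2, 7/6)
line MS meets QN at Z = (36/19, 28/19)
S = M + t·(Z−M) with t = 19/24, so MS:SZ = 19/24:5/24

MS:SZ = 19/5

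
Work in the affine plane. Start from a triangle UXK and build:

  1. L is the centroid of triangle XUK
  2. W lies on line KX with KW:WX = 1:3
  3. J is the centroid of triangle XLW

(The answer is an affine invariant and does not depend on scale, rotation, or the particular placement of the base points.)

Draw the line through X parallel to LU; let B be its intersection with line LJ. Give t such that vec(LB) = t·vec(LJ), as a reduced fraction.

Choose coordinates U = (0, 0), X = (1, 0), K = (0, 1).
1. L is the centroid of triangle XUK ⇒ L = (1/3, 1/3)
2. W lies on line KX with KW:WX = 1:3 ⇒ W = (1/4, 3/4)
3. J is the centroid of triangle XLW ⇒ J = (19/36, 13/36)
through X parallel to LU: direction (-1/3, -1/3); meets LJ at B = (3/2, 1/2)
B = L + t·(J−L) with t = 6

t = 6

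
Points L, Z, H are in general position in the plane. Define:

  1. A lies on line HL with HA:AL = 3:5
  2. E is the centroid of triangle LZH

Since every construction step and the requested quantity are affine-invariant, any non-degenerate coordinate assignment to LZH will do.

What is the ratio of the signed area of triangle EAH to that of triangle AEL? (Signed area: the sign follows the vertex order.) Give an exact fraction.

Set L = (0, 0), Z = (1, 0), H = (0, 1); any affine frame gives the same invariant.
1. A lies on line HL with HA:AL = 3:5 ⇒ A = (0, 5/8)
2. E is the centroid of triangle LZH ⇒ E = (1/3, 1/3)
2·[EAH] = -1/8, 2·[AEL] = -5/24
[EAH]:[AEL] = -1/8:-5/24 = 3/5

[EAH]:[AEL] = 3/5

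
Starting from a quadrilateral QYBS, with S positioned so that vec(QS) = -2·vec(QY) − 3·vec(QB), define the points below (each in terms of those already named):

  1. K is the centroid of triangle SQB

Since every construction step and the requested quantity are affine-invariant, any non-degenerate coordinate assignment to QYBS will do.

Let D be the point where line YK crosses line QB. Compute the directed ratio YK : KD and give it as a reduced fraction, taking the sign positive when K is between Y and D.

YK:KD = -5/2

Assign Q = (0, 0), Y = (1, 0), B = (0, 1), S = (-2, -3) — the answer is frame-independent, so this choice is without loss of generality.
1. K is the centroid of triangle SQB ⇒ K = (-2/3, -2/3)
line YK meets QB at D = (0, -2/5)
K = Y + t·(D−Y) with t = 5/3, so YK:KD = 5/3:-2/3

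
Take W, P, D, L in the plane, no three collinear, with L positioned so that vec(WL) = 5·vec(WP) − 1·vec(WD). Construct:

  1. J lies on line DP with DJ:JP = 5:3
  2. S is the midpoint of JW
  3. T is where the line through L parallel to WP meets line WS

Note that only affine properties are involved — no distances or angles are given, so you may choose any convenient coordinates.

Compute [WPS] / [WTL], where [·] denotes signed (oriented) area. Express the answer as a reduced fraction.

[WPS]:[WTL] = 9/320

Set W = (0, 0), P = (1, 0), D = (0, 1), L = (5, -1); any affine frame gives the same invariant.
1. J lies on line DP with DJ:JP = 5:3 ⇒ J = (5/8, 3/8)
2. S is the midpoint of JW ⇒ S = (5/16, 3/16)
3. T is where the line through L parallel to WP meets line WS ⇒ T = (-5/3, -1)
2·[WPS] = 3/16, 2·[WTL] = 20/3
[WPS]:[WTL] = 3/16:20/3 = 9/320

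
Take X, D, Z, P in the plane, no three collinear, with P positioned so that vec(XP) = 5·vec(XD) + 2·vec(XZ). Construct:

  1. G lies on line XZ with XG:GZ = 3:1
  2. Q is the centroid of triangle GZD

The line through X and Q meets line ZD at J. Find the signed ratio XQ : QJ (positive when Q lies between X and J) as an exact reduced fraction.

Work in coordinates with X = (0, 0), D = (1, 0), Z = (0, 1), P = (5, 2).
1. G lies on line XZ with XG:GZ = 3:1 ⇒ G = (0, 3/4)
2. Q is the centroid of triangle GZD ⇒ Q = (1/3, 7/12)
line XQ meets ZD at J = (4/11, 7/11)
Q = X + t·(J−X) with t = 11/12, so XQ:QJ = 11/12:1/12

XQ:QJ = 11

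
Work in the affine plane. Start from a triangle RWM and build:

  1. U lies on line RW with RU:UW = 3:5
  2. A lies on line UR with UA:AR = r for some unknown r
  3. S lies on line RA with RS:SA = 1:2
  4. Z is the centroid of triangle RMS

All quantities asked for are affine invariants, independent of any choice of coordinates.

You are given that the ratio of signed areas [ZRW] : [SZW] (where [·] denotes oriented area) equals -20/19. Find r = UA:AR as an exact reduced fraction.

r = 3/2

Choose coordinates R = (0, 0), W = (1, 0), M = (0, 1).
1. U lies on line RW with RU:UW = 3:5 ⇒ U = (3/8, 0)
2. With UA:AR = r, write λ = r/(r+1) so A = U + λ·(R−U); A is affine-linear in λ
3. S lies on line RA with RS:SA = 1:2 ⇒ S is an affine combination of earlier points and hence also affine-linear in λ
4. Z is the centroid of triangle RMS ⇒ Z is an affine combination of earlier points and hence also affine-linear in λ
Every point depending on A is an affine combination of A and λ-independent points, so each such coordinate is linear in λ; the λ² term in each signed area is a multiple of (R−U)×(R−U) = 0, so 2·[ZRW] and 2·[SZW] are each linear in λ. Evaluating at λ=0 and λ=1:
  2·[ZRW] = 1/3,   2·[SZW] = -1/24·λ − 7/24
So [ZRW]:[SZW] = (1/3) / (-1/24·λ − 7/24). Setting this equal to -20/19:
  1/3 = -20/19·(-1/24·λ − 7/24)  ⇒  λ = 3/5
Then r = λ/(1−λ) = (3/5)/(2/5) = 3/2. Check: with r = 3/2, A = (3/20, 0) and [ZRW]:[SZW] = -20/19 as required.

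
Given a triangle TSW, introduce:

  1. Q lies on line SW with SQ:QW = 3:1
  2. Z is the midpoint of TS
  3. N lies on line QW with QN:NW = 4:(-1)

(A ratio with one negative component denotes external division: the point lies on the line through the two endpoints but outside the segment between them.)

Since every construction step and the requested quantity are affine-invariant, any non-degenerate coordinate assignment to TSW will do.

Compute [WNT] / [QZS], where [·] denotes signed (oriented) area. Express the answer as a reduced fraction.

[WNT]:[QZS] = 2/9

Assign T = (0, 0), S = (1, 0), W = (0, 1) — the answer is frame-independent, so this choice is without loss of generality.
1. Q lies on line SW with SQ:QW = 3:1 ⇒ Q = (1/4, 3/4)
2. Z is the midpoint of TS ⇒ Z = (1/2, 0)
3. N lies on line QW with QN:NW = 4:(-1) ⇒ N = (-1/12, 13/12)
2·[WNT] = 1/12, 2·[QZS] = 3/8
[WNT]:[QZS] = 1/12:3/8 = 2/9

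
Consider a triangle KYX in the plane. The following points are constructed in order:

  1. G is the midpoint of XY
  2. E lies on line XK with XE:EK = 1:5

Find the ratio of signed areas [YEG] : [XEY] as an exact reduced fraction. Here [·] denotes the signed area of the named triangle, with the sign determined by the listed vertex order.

[YEG]:[XEY] = -1/2

Work in coordinates with K = (0, 0), Y = (1, 0), X = (0, 1).
1. G is the midpoint of XY ⇒ G = (1/2, 1/2)
2. E lies on line XK with XE:EK = 1:5 ⇒ E = (0, 5/6)
2·[YEG] = -1/12, 2·[XEY] = 1/6
[YEG]:[XEY] = -1/12:1/6 = -1/2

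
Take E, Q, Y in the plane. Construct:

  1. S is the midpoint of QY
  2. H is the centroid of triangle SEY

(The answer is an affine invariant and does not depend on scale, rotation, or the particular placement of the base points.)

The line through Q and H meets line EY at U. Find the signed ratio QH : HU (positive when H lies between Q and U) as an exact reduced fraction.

QH:HU = 5

Assign E = (0, 0), Q = (1, 0), Y = (0, 1) — the answer is frame-independent, so this choice is without loss of generality.
1. S is the midpoint of QY ⇒ S = (1/2, 1/2)
2. H is the centroid of triangle SEY ⇒ H = (1/6, 1/2)
line QH meets EY at U = (0, 3/5)
H = Q + t·(U−Q) with t = 5/6, so QH:HU = 5/6:1/6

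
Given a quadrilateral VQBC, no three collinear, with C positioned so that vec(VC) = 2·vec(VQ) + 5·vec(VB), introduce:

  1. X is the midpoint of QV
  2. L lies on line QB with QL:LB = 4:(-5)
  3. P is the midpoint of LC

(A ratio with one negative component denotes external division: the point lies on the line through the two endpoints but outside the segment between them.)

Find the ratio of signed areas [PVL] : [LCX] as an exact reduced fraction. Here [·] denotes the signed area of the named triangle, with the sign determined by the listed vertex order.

Set V = (0, 0), Q = (1, 0), B = (0, 1), C = (2, 5); any affine frame gives the same invariant.
1. X is the midpoint of QV ⇒ X = (1/2, 0)
2. L lies on line QB with QL:LB = 4:(-5) ⇒ L = (5, -4)
3. P is the midpoint of LC ⇒ P = (7/2, 1/2)
2·[PVL] = 33/2, 2·[LCX] = 57/2
[PVL]:[LCX] = 33/2:57/2 = 11/19

[PVL]:[LCX] = 11/19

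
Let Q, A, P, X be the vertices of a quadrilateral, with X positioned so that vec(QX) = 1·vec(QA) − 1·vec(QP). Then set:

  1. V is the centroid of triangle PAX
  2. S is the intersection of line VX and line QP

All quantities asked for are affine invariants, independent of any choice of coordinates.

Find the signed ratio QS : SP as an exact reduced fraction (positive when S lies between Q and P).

Assign Q = (0, 0), A = (1, 0), P = (0, 1), X = (1, -1) — the answer is frame-independent, so this choice is without loss of generality.
1. V is the centroid of triangle PAX ⇒ V = (2/3, 0)
2. S is the intersection of line VX and line QP ⇒ S = (0, 2)
S = Q + t·(P−Q) with t = 2, so QS:SP = t:(1−t) = 2:-1

QS:SP = -2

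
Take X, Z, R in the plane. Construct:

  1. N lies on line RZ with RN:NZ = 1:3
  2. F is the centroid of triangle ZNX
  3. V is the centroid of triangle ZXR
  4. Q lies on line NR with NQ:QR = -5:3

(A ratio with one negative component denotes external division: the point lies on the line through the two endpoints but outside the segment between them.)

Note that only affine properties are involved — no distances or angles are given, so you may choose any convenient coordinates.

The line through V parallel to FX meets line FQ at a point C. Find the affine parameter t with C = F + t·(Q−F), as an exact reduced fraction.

t = 1/12

Assign X = (0, 0), Z = (1, 0), R = (0, 1) — the answer is frame-independent, so this choice is without loss of generality.
1. N lies on line RZ with RN:NZ = 1:3 ⇒ N = (1/4, 3/4)
2. F is the centroid of triangle ZNX ⇒ F = (5/12, 1/4)
3. V is the centroid of triangle ZXR ⇒ V = (1/3, 1/3)
4. Q lies on line NR with NQ:QR = -5:3 ⇒ Q = (-3/8, 11/8)
through V parallel to FX: direction (-5/12, -1/4); meets FQ at C = (101/288, 11/32)
C = F + t·(Q−F) with t = 1/12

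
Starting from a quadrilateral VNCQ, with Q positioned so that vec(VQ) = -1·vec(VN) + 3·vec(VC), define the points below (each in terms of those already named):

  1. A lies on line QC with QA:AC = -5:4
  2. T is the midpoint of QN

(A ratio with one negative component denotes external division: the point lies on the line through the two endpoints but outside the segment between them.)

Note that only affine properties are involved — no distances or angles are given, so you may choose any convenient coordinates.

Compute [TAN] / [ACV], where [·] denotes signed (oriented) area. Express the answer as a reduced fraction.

Work in coordinates with V = (0, 0), N = (1, 0), C = (0, 1), Q = (-1, 3).
1. A lies on line QC with QA:AC = -5:4 ⇒ A = (4, -7)
2. T is the midpoint of QN ⇒ T = (0, 3/2)
2·[TAN] = 5/2, 2·[ACV] = 4
[TAN]:[ACV] = 5/2:4 = 5/8

[TAN]:[ACV] = 5/8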